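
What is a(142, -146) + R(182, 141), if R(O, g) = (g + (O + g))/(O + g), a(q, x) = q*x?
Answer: -6695972/323 ≈ -20731.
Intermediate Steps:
R(O, g) = (O + 2*g)/(O + g)
a(142, -146) + R(182, 141) = 142*(-146) + (182 + 2*141)/(182 + 141) = -20732 + (182 + 282)/323 = -20732 + (1/323)*464 = -20732 + 464/323 = -6695972/323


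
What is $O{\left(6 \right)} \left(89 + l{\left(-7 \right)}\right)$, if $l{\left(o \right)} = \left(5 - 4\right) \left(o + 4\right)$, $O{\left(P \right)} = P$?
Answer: $516$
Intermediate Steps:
$l{\left(o \right)} = 4 + o$ ($l{\left(o \right)} = 1 \left(4 + o\right) = 4 + o$)
$O{\left(6 \right)} \left(89 + l{\left(-7 \right)}\right) = 6 \left(89 + \left(4 - 7\right)\right) = 6 \left(89 - 3\right) = 6 \cdot 86 = 516$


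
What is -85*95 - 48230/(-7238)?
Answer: -4171330/517 ≈ -8068.3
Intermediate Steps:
-85*95 - 48230/(-7238) = -8075 - 48230*(-1)/7238 = -8075 - 1*(-3445/517) = -8075 + 3445/517 = -4171330/517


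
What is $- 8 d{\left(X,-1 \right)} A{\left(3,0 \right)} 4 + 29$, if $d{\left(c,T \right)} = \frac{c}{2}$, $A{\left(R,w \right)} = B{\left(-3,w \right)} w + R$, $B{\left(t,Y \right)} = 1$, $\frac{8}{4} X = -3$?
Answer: $101$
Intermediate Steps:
$X = - \frac{3}{2}$ ($X = \frac{1}{2} \left(-3\right) = - \frac{3}{2} \approx -1.5$)
$A{\left(R,w \right)} = R + w$ ($A{\left(R,w \right)} = 1 w + R = w + R = R + w$)
$d{\left(c,T \right)} = \frac{c}{2}$ ($d{\left(c,T \right)} = c \frac{1}{2} = \frac{c}{2}$)
$- 8 d{\left(X,-1 \right)} A{\left(3,0 \right)} 4 + 29 = - 8 \cdot \frac{1}{2} \left(- \frac{3}{2}\right) \left(3 + 0\right) 4 + 29 = - 8 \left(- \frac{3}{4}\right) 3 \cdot 4 + 29 = - 8 \left(\left(- \frac{9}{4}\right) 4\right) + 29 = \left(-8\right) \left(-9\right) + 29 = 72 + 29 = 101$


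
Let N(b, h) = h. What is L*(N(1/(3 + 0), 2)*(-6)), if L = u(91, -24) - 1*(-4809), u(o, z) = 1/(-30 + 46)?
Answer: -230835/4 ≈ -57709.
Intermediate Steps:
u(o, z) = 1/16
L = 76945/16 (L = 1/16 - 1*(-4809) = 1/16 + 4809 = 76945/16 ≈ 4809.1)
L*(N(1/(3 + 0), 2)*(-6)) = 76945*(2*(-6))/16 = (76945/16)*(-12) = -230835/4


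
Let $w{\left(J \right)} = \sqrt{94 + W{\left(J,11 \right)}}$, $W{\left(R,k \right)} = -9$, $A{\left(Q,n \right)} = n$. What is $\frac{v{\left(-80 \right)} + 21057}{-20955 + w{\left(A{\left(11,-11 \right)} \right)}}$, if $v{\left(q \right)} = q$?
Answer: $- \frac{87914607}{87822388} - \frac{20977 \sqrt{85}}{439111940} \approx -1.0015$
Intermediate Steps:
$w{\left(J \right)} = \sqrt{85}$ ($w{\left(J \right)} = \sqrt{94 - 9} = \sqrt{85}$)
$\frac{v{\left(-80 \right)} + 21057}{-20955 + w{\left(A{\left(11,-11 \right)} \right)}} = \frac{-80 + 21057}{-20955 + \sqrt{85}} = \frac{20977}{-20955 + \sqrt{85}}$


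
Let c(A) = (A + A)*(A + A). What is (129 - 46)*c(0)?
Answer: 0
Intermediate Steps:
c(A) = 4*A² (c(A) = (2*A)*(2*A) = 4*A²)
(129 - 46)*c(0) = (129 - 46)*(4*0²) = 83*(4*0) = 83*0 = 0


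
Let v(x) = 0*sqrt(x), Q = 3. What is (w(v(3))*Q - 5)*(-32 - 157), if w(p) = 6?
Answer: -2457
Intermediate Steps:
v(x) = 0
(w(v(3))*Q - 5)*(-32 - 157) = (6*3 - 5)*(-32 - 157) = (18 - 5)*(-189) = 13*(-189) = -2457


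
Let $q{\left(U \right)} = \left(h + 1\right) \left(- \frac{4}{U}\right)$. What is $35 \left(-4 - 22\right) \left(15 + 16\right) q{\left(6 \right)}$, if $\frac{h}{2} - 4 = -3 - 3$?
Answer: $-56420$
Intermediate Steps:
$h = -4$ ($h = 8 + 2 \left(-3 - 3\right) = 8 + 2 \left(-6\right) = 8 - 12 = -4$)
$q{\left(U \right)} = \frac{12}{U}$ ($q{\left(U \right)} = \left(-4 + 1\right) \left(- \frac{4}{U}\right) = - 3 \left(- \frac{4}{U}\right) = \frac{12}{U}$)
$35 \left(-4 - 22\right) \left(15 + 16\right) q{\left(6 \right)} = 35 \left(-4 - 22\right) \left(15 + 16\right) \frac{12}{6} = 35 \left(\left(-26\right) 31\right) 12 \cdot \frac{1}{6} = 35 \left(-806\right) 2 = \left(-28210\right) 2 = -56420$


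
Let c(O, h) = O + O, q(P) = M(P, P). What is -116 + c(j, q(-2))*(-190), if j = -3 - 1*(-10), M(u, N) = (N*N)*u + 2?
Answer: -2776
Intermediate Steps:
M(u, N) = 2 + u*N² (M(u, N) = N²*u + 2 = u*N² + 2 = 2 + u*N²)
q(P) = 2 + P³ (q(P) = 2 + P*P² = 2 + P³)
j = 7 (j = -3 + 10 = 7)
c(O, h) = 2*O
-116 + c(j, q(-2))*(-190) = -116 + (2*7)*(-190) = -116 + 14*(-190) = -116 - 2660 = -2776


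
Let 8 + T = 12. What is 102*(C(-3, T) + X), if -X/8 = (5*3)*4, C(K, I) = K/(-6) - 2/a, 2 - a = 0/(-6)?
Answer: -49011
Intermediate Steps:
T = 4 (T = -8 + 12 = 4)
a = 2 (a = 2 - 0/(-6) = 2 - 0*(-1)/6 = 2 - 1*0 = 2 + 0 = 2)
C(K, I) = -1 - K/6 (C(K, I) = K/(-6) - 2/2 = K*(-1/6) - 2*1/2 = -K/6 - 1 = -1 - K/6)
X = -480 (X = -8*5*3*4 = -120*4 = -8*60 = -480)
102*(C(-3, T) + X) = 102*((-1 - 1/6*(-3)) - 480) = 102*((-1 + 1/2) - 480) = 102*(-1/2 - 480) = 102*(-961/2) = -49011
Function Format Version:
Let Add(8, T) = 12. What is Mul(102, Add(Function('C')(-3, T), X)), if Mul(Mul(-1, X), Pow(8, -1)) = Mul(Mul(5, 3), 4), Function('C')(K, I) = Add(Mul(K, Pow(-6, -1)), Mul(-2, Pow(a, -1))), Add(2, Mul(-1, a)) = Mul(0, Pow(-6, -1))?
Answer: -49011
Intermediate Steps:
T = 4 (T = Add(-8, 12) = 4)
a = 2 (a = Add(2, Mul(-1, Mul(0, Pow(-6, -1)))) = Add(2, Mul(-1, Mul(0, Rational(-1, 6)))) = Add(2, Mul(-1, 0)) = Add(2, 0) = 2)
Function('C')(K, I) = Add(-1, Mul(Rational(-1, 6), K)) (Function('C')(K, I) = Add(Mul(K, Pow(-6, -1)), Mul(-2, Pow(2, -1))) = Add(Mul(K, Rational(-1, 6)), Mul(-2, Rational(1, 2))) = Add(Mul(Rational(-1, 6), K), -1) = Add(-1, Mul(Rational(-1, 6), K)))
X = -480 (X = Mul(-8, Mul(Mul(5, 3), 4)) = Mul(-8, Mul(15, 4)) = Mul(-8, 60) = -480)
Mul(102, Add(Function('C')(-3, T), X)) = Mul(102, Add(Add(-1, Mul(Rational(-1, 6), -3)), -480)) = Mul(102, Add(Add(-1, Rational(1, 2)), -480)) = Mul(102, Add(Rational(-1, 2), -480)) = Mul(102, Rational(-961, 2)) = -49011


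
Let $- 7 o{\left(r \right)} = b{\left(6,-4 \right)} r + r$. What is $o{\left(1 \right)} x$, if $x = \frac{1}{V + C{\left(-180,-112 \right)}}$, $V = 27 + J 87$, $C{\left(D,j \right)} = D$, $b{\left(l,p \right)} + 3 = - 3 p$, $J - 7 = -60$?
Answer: $\frac{5}{16674} \approx 0.00029987$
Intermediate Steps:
$J = -53$ ($J = 7 - 60 = -53$)
$b{\left(l,p \right)} = -3 - 3 p$
$V = -4584$ ($V = 27 - 4611 = -4584$)
$x = - \frac{1}{4764}$ ($x = \frac{1}{-4584 - 180} = \frac{1}{-4764} = - \frac{1}{4764} \approx -0.00020991$)
$o{\left(r \right)} = - \frac{10 r}{7}$ ($o{\left(r \right)} = - \frac{\left(-3 - -12\right) r + r}{7} = - \frac{\left(-3 + 12\right) r + r}{7} = - \frac{9 r + r}{7} = - \frac{10 r}{7}$)
$o{\left(1 \right)} x = \left(- \frac{10}{7}\right) 1 \left(- \frac{1}{4764}\right) = \left(- \frac{10}{7}\right) \left(- \frac{1}{4764}\right) = \frac{5}{16674}$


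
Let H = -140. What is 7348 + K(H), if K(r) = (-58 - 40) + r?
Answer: 7110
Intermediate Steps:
K(r) = -98 + r
7348 + K(H) = 7348 + (-98 - 140) = 7348 - 238 = 7110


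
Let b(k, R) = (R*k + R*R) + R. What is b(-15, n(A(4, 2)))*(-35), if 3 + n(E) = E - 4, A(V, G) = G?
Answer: -3325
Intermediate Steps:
n(E) = -7 + E (n(E) = -3 + (E - 4) = -3 + (-4 + E) = -7 + E)
b(k, R) = R + R² + R*k (b(k, R) = (R*k + R²) + R = (R² + R*k) + R = R + R² + R*k)
b(-15, n(A(4, 2)))*(-35) = ((-7 + 2)*(1 + (-7 + 2) - 15))*(-35) = -5*(1 - 5 - 15)*(-35) = -5*(-19)*(-35) = 95*(-35) = -3325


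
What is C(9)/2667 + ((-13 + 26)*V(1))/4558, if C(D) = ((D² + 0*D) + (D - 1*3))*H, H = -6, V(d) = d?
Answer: -781535/4052062 ≈ -0.19287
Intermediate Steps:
C(D) = 18 - 6*D - 6*D² (C(D) = ((D² + 0*D) + (D - 1*3))*(-6) = ((D² + 0) + (D - 3))*(-6) = (D² + (-3 + D))*(-6) = (-3 + D + D²)*(-6) = 18 - 6*D - 6*D²)
C(9)/2667 + ((-13 + 26)*V(1))/4558 = (18 - 6*9 - 6*9²)/2667 + ((-13 + 26)*1)/4558 = (18 - 54 - 6*81)*(1/2667) + (13*1)*(1/4558) = (18 - 54 - 486)*(1/2667) + 13*(1/4558) = -522*1/2667 + 13/4558 = -174/889 + 13/4558 = -781535/4052062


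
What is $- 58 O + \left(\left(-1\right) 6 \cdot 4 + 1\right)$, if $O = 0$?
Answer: $-23$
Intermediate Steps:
$- 58 O + \left(\left(-1\right) 6 \cdot 4 + 1\right) = \left(-58\right) 0 + \left(\left(-1\right) 6 \cdot 4 + 1\right) = 0 + \left(\left(-6\right) 4 + 1\right) = 0 + \left(-24 + 1\right) = 0 - 23 = -23$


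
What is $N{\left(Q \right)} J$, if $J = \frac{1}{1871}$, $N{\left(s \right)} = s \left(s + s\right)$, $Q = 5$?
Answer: $\frac{50}{1871} \approx 0.026724$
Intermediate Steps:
$N{\left(s \right)} = 2 s^{2}$ ($N{\left(s \right)} = s 2 s = 2 s^{2}$)
$J = \frac{1}{1871} \approx 0.00053447$
$N{\left(Q \right)} J = 2 \cdot 5^{2} \cdot \frac{1}{1871} = 2 \cdot 25 \cdot \frac{1}{1871} = 50 \cdot \frac{1}{1871} = \frac{50}{1871}$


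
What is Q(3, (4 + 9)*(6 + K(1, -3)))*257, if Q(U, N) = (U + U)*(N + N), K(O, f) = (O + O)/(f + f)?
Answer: 227188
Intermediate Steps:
K(O, f) = O/f (K(O, f) = (2*O)/((2*f)) = (2*O)*(1/(2*f)) = O/f)
Q(U, N) = 4*N*U (Q(U, N) = (2*U)*(2*N) = 4*N*U)
Q(3, (4 + 9)*(6 + K(1, -3)))*257 = (4*((4 + 9)*(6 + 1/(-3)))*3)*257 = (4*(13*(6 + 1*(-⅓)))*3)*257 = (4*(13*(6 - ⅓))*3)*257 = (4*(13*(17/3))*3)*257 = (4*(221/3)*3)*257 = 884*257 = 227188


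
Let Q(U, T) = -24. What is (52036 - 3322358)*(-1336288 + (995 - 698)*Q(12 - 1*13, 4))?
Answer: 4393402899952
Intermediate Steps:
(52036 - 3322358)*(-1336288 + (995 - 698)*Q(12 - 1*13, 4)) = (52036 - 3322358)*(-1336288 + (995 - 698)*(-24)) = -3270322*(-1336288 + 297*(-24)) = -3270322*(-1336288 - 7128) = -3270322*(-1343416) = 4393402899952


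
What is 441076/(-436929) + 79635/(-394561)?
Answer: -208826228551/172395143169 ≈ -1.2113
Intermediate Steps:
441076/(-436929) + 79635/(-394561) = 441076*(-1/436929) + 79635*(-1/394561) = -441076/436929 - 79635/394561 = -208826228551/172395143169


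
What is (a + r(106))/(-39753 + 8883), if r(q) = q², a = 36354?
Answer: -4759/3087 ≈ -1.5416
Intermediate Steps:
(a + r(106))/(-39753 + 8883) = (36354 + 106²)/(-39753 + 8883) = (36354 + 11236)/(-30870) = 47590*(-1/30870) = -4759/3087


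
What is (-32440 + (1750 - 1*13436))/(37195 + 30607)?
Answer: -22063/33901 ≈ -0.65081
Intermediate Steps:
(-32440 + (1750 - 1*13436))/(37195 + 30607) = (-32440 + (1750 - 13436))/67802 = (-32440 - 11686)*(1/67802) = -44126*1/67802 = -22063/33901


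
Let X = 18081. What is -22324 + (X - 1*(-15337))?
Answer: 11094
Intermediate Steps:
-22324 + (X - 1*(-15337)) = -22324 + (18081 - 1*(-15337)) = -22324 + (18081 + 15337) = -22324 + 33418 = 11094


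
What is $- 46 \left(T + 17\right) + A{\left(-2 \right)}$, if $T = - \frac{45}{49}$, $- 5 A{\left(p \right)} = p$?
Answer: $- \frac{181142}{245} \approx -739.36$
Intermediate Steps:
$A{\left(p \right)} = - \frac{p}{5}$
$T = - \frac{45}{49}$ ($T = \left(-45\right) \frac{1}{49} = - \frac{45}{49} \approx -0.91837$)
$- 46 \left(T + 17\right) + A{\left(-2 \right)} = - 46 \left(- \frac{45}{49} + 17\right) - - \frac{2}{5} = \left(-46\right) \frac{788}{49} + \frac{2}{5} = - \frac{36248}{49} + \frac{2}{5} = - \frac{181142}{245}$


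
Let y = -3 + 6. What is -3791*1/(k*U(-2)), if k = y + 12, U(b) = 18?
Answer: -3791/270 ≈ -14.041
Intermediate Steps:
y = 3
k = 15 (k = 3 + 12 = 15)
-3791*1/(k*U(-2)) = -3791/(15*18) = -3791/270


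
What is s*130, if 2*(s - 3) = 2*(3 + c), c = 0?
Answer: 780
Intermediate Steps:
s = 6 (s = 3 + (2*(3 + 0))/2 = 3 + (2*3)/2 = 3 + (½)*6 = 3 + 3 = 6)
s*130 = 6*130 = 780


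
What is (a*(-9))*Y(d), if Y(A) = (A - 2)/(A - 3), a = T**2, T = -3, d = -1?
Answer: -243/4 ≈ -60.750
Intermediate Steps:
a = 9 (a = (-3)**2 = 9)
Y(A) = (-2 + A)/(-3 + A)
(a*(-9))*Y(d) = (9*(-9))*((-2 - 1)/(-3 - 1)) = -81*(-3)/(-4) = -(-81)*(-3)/4 = -81*3/4 = -243/4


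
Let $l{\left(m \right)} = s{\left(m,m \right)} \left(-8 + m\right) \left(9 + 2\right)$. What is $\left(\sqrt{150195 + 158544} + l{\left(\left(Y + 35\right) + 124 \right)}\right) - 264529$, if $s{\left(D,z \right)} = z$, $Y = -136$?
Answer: $-260734 + \sqrt{308739} \approx -2.6018 \cdot 10^{5}$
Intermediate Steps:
$l{\left(m \right)} = m \left(-88 + 11 m\right)$ ($l{\left(m \right)} = m \left(-8 + m\right) \left(9 + 2\right) = m \left(-8 + m\right) 11 = m \left(-88 + 11 m\right)$)
$\left(\sqrt{150195 + 158544} + l{\left(\left(Y + 35\right) + 124 \right)}\right) - 264529 = \left(\sqrt{150195 + 158544} + 11 \left(\left(-136 + 35\right) + 124\right) \left(-8 + \left(\left(-136 + 35\right) + 124\right)\right)\right) - 264529 = \left(\sqrt{308739} + 11 \left(-101 + 124\right) \left(-8 + \left(-101 + 124\right)\right)\right) - 264529 = \left(\sqrt{308739} + 11 \cdot 23 \left(-8 + 23\right)\right) - 264529 = \left(\sqrt{308739} + 11 \cdot 23 \cdot 15\right) - 264529 = \left(\sqrt{308739} + 3795\right) - 264529 = \left(3795 + \sqrt{308739}\right) - 264529 = -260734 + \sqrt{308739}$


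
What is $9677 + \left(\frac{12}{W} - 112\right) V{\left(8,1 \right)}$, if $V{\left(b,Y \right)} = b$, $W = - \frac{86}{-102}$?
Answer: $\frac{382479}{43} \approx 8894.9$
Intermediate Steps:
$W = \frac{43}{51}$ ($W = \left(-86\right) \left(- \frac{1}{102}\right) = \frac{43}{51} \approx 0.84314$)
$9677 + \left(\frac{12}{W} - 112\right) V{\left(8,1 \right)} = 9677 + \left(\frac{12}{\frac{43}{51}} - 112\right) 8 = 9677 + \left(12 \cdot \frac{51}{43} - 112\right) 8 = 9677 + \left(\frac{612}{43} - 112\right) 8 = 9677 - \frac{33632}{43} = \frac{382479}{43}$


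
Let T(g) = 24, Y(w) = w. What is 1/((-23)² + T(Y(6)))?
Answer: 1/553 ≈ 0.0018083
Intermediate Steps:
1/((-23)² + T(Y(6))) = 1/((-23)² + 24) = 1/(529 + 24) = 1/553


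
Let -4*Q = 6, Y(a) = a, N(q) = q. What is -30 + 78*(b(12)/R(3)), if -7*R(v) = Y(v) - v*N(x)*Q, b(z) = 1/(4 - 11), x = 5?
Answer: -458/17 ≈ -26.941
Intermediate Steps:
Q = -3/2 (Q = -¼*6 = -3/2 ≈ -1.5000)
b(z) = -⅐ (b(z) = 1/(-7) = -⅐)
R(v) = -17*v/14 (R(v) = -(v - v*5*(-3)/2)/7 = -(v - 5*v*(-3)/2)/7 = -(v - (-15)*v/2)/7 = -(v + 15*v/2)/7 = -17*v/14)
-30 + 78*(b(12)/R(3)) = -30 + 78*(-1/(7*((-17/14*3)))) = -30 + 78*(-1/(7*(-51/14))) = -30 + 78*(-⅐*(-14/51)) = -30 + 78*(2/51) = -30 + 52/17 = -458/17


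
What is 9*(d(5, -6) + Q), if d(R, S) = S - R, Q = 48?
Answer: 333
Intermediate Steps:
9*(d(5, -6) + Q) = 9*((-6 - 1*5) + 48) = 9*((-6 - 5) + 48) = 9*(-11 + 48) = 9*37 = 333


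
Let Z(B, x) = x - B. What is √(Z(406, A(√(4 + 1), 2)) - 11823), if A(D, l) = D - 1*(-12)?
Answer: √(-12217 + √5) ≈ 110.52*I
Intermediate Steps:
A(D, l) = 12 + D (A(D, l) = D + 12 = 12 + D)
√(Z(406, A(√(4 + 1), 2)) - 11823) = √(((12 + √(4 + 1)) - 1*406) - 11823) = √(((12 + √5) - 406) - 11823) = √((-394 + √5) - 11823) = √(-12217 + √5)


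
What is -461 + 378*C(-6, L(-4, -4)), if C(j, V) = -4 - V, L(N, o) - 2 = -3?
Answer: -1595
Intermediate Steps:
L(N, o) = -1 (L(N, o) = 2 - 3 = -1)
-461 + 378*C(-6, L(-4, -4)) = -461 + 378*(-4 - 1*(-1)) = -461 + 378*(-4 + 1) = -461 + 378*(-3) = -461 - 1134 = -1595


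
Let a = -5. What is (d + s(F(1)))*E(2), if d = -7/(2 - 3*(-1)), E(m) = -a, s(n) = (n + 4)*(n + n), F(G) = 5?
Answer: 443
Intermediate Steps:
s(n) = 2*n*(4 + n) (s(n) = (4 + n)*(2*n) = 2*n*(4 + n))
E(m) = 5 (E(m) = -1*(-5) = 5)
d = -7/5 (d = -7/(2 + 3) = -7/5 ≈ -1.4000)
(d + s(F(1)))*E(2) = (-7/5 + 2*5*(4 + 5))*5 = (-7/5 + 2*5*9)*5 = (-7/5 + 90)*5 = (443/5)*5 = 443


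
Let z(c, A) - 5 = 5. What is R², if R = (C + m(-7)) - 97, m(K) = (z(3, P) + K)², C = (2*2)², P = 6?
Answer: 5184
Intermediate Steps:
z(c, A) = 10 (z(c, A) = 5 + 5 = 10)
C = 16 (C = 4² = 16)
m(K) = (10 + K)²
R = -72 (R = (16 + (10 - 7)²) - 97 = (16 + 3²) - 97 = (16 + 9) - 97 = 25 - 97 = -72)
R² = (-72)² = 5184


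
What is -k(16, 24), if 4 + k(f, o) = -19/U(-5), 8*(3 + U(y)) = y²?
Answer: 156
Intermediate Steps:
U(y) = -3 + y²/8
k(f, o) = -156 (k(f, o) = -4 - 19/(-3 + (⅛)*(-5)²) = -4 - 19/(-3 + (⅛)*25) = -4 - 19/(-3 + 25/8) = -4 - 19/⅛ = -4 - 19*8 = -4 - 152 = -156)
-k(16, 24) = -1*(-156) = 156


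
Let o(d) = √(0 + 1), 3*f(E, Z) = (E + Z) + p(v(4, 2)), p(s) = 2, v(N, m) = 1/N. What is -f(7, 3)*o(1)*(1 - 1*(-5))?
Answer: -24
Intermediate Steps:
f(E, Z) = ⅔ + E/3 + Z/3 (f(E, Z) = ((E + Z) + 2)/3 = (2 + E + Z)/3 = ⅔ + E/3 + Z/3)
o(d) = 1 (o(d) = √1 = 1)
-f(7, 3)*o(1)*(1 - 1*(-5)) = -(⅔ + (⅓)*7 + (⅓)*3)*1*(1 - 1*(-5)) = -(⅔ + 7/3 + 1)*1*(1 + 5) = -4*1*6 = -4*6 = -1*24 = -24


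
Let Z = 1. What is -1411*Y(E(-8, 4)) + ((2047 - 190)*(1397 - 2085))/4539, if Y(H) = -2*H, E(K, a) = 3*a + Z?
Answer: 55080046/1513 ≈ 36405.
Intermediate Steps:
E(K, a) = 1 + 3*a (E(K, a) = 3*a + 1 = 1 + 3*a)
-1411*Y(E(-8, 4)) + ((2047 - 190)*(1397 - 2085))/4539 = -1411*(-2*(1 + 3*4)) + ((2047 - 190)*(1397 - 2085))/4539 = -1411*(-2*(1 + 12)) + (1857*(-688))*(1/4539) = -1411*(-2*13) - 1277616*1/4539 = -1411/(1/(-26)) - 425872/1513 = -1411/(-1/26) - 425872/1513 = -1411*(-26) - 425872/1513 = 36686 - 425872/1513 = 55080046/1513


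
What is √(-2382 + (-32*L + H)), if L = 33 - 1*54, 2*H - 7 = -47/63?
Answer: I*√752731/21 ≈ 41.314*I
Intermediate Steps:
H = 197/63 (H = 7/2 + (-47/63)/2 = 7/2 + (-47*1/63)/2 = 7/2 + (½)*(-47/63) = 7/2 - 47/126 = 197/63 ≈ 3.1270)
L = -21 (L = 33 - 54 = -21)
√(-2382 + (-32*L + H)) = √(-2382 + (-32*(-21) + 197/63)) = √(-2382 + (672 + 197/63)) = √(-2382 + 42533/63) = √(-107533/63) = I*√752731/21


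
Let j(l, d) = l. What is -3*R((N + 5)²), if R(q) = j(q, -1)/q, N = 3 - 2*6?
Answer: -3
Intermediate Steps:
N = -9 (N = 3 - 12 = -9)
R(q) = 1 (R(q) = q/q = 1)
-3*R((N + 5)²) = -3*1 = -3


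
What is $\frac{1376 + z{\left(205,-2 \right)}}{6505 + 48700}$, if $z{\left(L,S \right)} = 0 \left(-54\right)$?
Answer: $\frac{1376}{55205} \approx 0.024925$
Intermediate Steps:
$z{\left(L,S \right)} = 0$
$\frac{1376 + z{\left(205,-2 \right)}}{6505 + 48700} = \frac{1376 + 0}{6505 + 48700} = \frac{1376}{55205}$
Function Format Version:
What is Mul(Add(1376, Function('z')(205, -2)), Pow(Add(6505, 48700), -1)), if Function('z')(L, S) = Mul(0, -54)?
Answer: Rational(1376, 55205) ≈ 0.024925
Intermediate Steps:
Function('z')(L, S) = 0
Mul(Add(1376, Function('z')(205, -2)), Pow(Add(6505, 48700), -1)) = Mul(Add(1376, 0), Pow(Add(6505, 48700), -1)) = Mul(1376, Pow(55205, -1)) = Mul(1376, Rational(1, 55205)) = Rational(1376, 55205)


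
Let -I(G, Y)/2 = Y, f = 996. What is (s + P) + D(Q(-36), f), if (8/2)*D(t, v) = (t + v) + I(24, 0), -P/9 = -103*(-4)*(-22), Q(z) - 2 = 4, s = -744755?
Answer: -1325857/2 ≈ -6.6293e+5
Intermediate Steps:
I(G, Y) = -2*Y
Q(z) = 6 (Q(z) = 2 + 4 = 6)
P = 81576 (P = -9*(-103*(-4))*(-22) = -3708*(-22) = -9*(-9064) = 81576)
D(t, v) = t/4 + v/4 (D(t, v) = ((t + v) - 2*0)/4 = ((t + v) + 0)/4 = (t + v)/4 = t/4 + v/4)
(s + P) + D(Q(-36), f) = (-744755 + 81576) + ((1/4)*6 + (1/4)*996) = -663179 + (3/2 + 249) = -663179 + 501/2 = -1325857/2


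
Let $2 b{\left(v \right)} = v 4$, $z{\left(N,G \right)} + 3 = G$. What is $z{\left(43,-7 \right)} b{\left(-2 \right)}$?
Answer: $40$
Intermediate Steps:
$z{\left(N,G \right)} = -3 + G$
$b{\left(v \right)} = 2 v$ ($b{\left(v \right)} = \frac{v 4}{2} = \frac{4 v}{2} = 2 v$)
$z{\left(43,-7 \right)} b{\left(-2 \right)} = \left(-3 - 7\right) 2 \left(-2\right) = \left(-10\right) \left(-4\right) = 40$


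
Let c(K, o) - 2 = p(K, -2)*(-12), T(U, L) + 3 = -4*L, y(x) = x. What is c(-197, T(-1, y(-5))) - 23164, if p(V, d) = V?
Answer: -20798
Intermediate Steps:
T(U, L) = -3 - 4*L
c(K, o) = 2 - 12*K (c(K, o) = 2 + K*(-12) = 2 - 12*K)
c(-197, T(-1, y(-5))) - 23164 = (2 - 12*(-197)) - 23164 = (2 + 2364) - 23164 = 2366 - 23164 = -20798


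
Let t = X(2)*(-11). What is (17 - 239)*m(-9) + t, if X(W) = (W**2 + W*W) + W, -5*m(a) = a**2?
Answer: 17432/5 ≈ 3486.4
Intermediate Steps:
m(a) = -a**2/5
X(W) = W + 2*W**2 (X(W) = (W**2 + W**2) + W = 2*W**2 + W = W + 2*W**2)
t = -110 (t = (2*(1 + 2*2))*(-11) = (2*(1 + 4))*(-11) = (2*5)*(-11) = 10*(-11) = -110)
(17 - 239)*m(-9) + t = (17 - 239)*(-1/5*(-9)**2) - 110 = -(-222)*81/5 - 110 = -222*(-81/5) - 110 = 17982/5 - 110 = 17432/5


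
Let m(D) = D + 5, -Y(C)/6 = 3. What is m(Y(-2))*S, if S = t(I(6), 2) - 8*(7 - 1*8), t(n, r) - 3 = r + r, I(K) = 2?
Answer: -195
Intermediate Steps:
Y(C) = -18 (Y(C) = -6*3 = -18)
t(n, r) = 3 + 2*r (t(n, r) = 3 + (r + r) = 3 + 2*r)
m(D) = 5 + D
S = 15 (S = (3 + 2*2) - 8*(7 - 1*8) = (3 + 4) - 8*(7 - 8) = 7 - 8*(-1) = 7 + 8 = 15)
m(Y(-2))*S = (5 - 18)*15 = -13*15 = -195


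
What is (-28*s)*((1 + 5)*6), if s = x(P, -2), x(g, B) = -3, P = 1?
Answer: 3024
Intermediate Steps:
s = -3
(-28*s)*((1 + 5)*6) = (-28*(-3))*((1 + 5)*6) = 84*(6*6) = 84*36 = 3024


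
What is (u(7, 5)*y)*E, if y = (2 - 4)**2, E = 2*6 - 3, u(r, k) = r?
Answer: 252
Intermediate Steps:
E = 9 (E = 12 - 3 = 9)
y = 4 (y = (-2)**2 = 4)
(u(7, 5)*y)*E = (7*4)*9 = 28*9 = 252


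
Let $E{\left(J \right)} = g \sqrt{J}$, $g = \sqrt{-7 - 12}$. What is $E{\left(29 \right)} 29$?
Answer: $29 i \sqrt{551} \approx 680.73 i$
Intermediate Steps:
$g = i \sqrt{19}$ ($g = \sqrt{-19} = i \sqrt{19} \approx 4.3589 i$)
$E{\left(J \right)} = i \sqrt{19} \sqrt{J}$
$E{\left(29 \right)} 29 = i \sqrt{19} \sqrt{29} \cdot 29 = i \sqrt{551} \cdot 29 = 29 i \sqrt{551}$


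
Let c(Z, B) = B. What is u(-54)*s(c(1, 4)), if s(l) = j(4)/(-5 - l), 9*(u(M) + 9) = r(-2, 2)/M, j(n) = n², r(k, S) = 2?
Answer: 35008/2187 ≈ 16.007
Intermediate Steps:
u(M) = -9 + 2/(9*M) (u(M) = -9 + (2/M)/9 = -9 + 2/(9*M))
s(l) = 16/(-5 - l) (s(l) = 4²/(-5 - l) = 16/(-5 - l))
u(-54)*s(c(1, 4)) = (-9 + (2/9)/(-54))*(-16/(5 + 4)) = (-9 + (2/9)*(-1/54))*(-16/9) = (-9 - 1/243)*(-16*⅑) = -2188/243*(-16/9) = 35008/2187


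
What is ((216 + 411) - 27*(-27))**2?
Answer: 1838736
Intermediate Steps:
((216 + 411) - 27*(-27))**2 = (627 + 729)**2 = 1356**2 = 1838736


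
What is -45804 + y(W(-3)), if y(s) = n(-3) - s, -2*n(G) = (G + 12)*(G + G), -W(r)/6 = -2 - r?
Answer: -45771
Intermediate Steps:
W(r) = 12 + 6*r (W(r) = -6*(-2 - r) = 12 + 6*r)
n(G) = -G*(12 + G) (n(G) = -(G + 12)*(G + G)/2 = -(12 + G)*2*G/2 = -G*(12 + G))
y(s) = 27 - s (y(s) = -1*(-3)*(12 - 3) - s = -1*(-3)*9 - s = 27 - s)
-45804 + y(W(-3)) = -45804 + (27 - (12 + 6*(-3))) = -45804 + (27 - (12 - 18)) = -45804 + (27 - 1*(-6)) = -45804 + (27 + 6) = -45804 + 33 = -45771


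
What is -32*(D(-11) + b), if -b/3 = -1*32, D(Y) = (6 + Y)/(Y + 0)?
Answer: -33952/11 ≈ -3086.5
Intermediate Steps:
D(Y) = (6 + Y)/Y
b = 96 (b = -(-3)*32 = -3*(-32) = 96)
-32*(D(-11) + b) = -32*((6 - 11)/(-11) + 96) = -32*(-1/11*(-5) + 96) = -32*(5/11 + 96) = -32*1061/11 = -33952/11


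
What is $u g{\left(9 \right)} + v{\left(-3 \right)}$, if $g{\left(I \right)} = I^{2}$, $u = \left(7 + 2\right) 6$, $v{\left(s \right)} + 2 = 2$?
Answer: $4374$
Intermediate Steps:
$v{\left(s \right)} = 0$ ($v{\left(s \right)} = -2 + 2 = 0$)
$u = 54$ ($u = 9 \cdot 6 = 54$)
$u g{\left(9 \right)} + v{\left(-3 \right)} = 54 \cdot 9^{2} + 0 = 54 \cdot 81 + 0 = 4374 + 0 = 4374$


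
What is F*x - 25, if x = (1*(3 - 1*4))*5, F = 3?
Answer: -40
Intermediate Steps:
x = -5 (x = (1*(3 - 4))*5 = (1*(-1))*5 = -1*5 = -5)
F*x - 25 = 3*(-5) - 25 = -15 - 25 = -40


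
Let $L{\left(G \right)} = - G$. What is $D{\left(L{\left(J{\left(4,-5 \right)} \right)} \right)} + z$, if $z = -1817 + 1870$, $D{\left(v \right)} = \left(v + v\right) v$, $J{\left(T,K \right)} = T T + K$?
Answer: $295$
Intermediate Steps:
$J{\left(T,K \right)} = K + T^{2}$ ($J{\left(T,K \right)} = T^{2} + K = K + T^{2}$)
$D{\left(v \right)} = 2 v^{2}$ ($D{\left(v \right)} = 2 v v = 2 v^{2}$)
$z = 53$
$D{\left(L{\left(J{\left(4,-5 \right)} \right)} \right)} + z = 2 \left(- (-5 + 4^{2})\right)^{2} + 53 = 2 \left(- (-5 + 16)\right)^{2} + 53 = 2 \left(\left(-1\right) 11\right)^{2} + 53 = 2 \left(-11\right)^{2} + 53 = 2 \cdot 121 + 53 = 242 + 53 = 295$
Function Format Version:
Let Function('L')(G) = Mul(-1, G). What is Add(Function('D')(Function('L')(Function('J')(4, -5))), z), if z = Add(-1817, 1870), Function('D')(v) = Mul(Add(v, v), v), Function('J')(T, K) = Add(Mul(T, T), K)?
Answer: 295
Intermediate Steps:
Function('J')(T, K) = Add(K, Pow(T, 2)) (Function('J')(T, K) = Add(Pow(T, 2), K) = Add(K, Pow(T, 2)))
Function('D')(v) = Mul(2, Pow(v, 2)) (Function('D')(v) = Mul(Mul(2, v), v) = Mul(2, Pow(v, 2)))
z = 53
Add(Function('D')(Function('L')(Function('J')(4, -5))), z) = Add(Mul(2, Pow(Mul(-1, Add(-5, Pow(4, 2))), 2)), 53) = Add(Mul(2, Pow(Mul(-1, Add(-5, 16)), 2)), 53) = Add(Mul(2, Pow(Mul(-1, 11), 2)), 53) = Add(Mul(2, Pow(-11, 2)), 53) = Add(Mul(2, 121), 53) = Add(242, 53) = 295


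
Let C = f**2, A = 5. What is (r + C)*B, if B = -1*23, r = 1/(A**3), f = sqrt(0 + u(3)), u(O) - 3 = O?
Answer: -17273/125 ≈ -138.18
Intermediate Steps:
u(O) = 3 + O
f = sqrt(6) (f = sqrt(0 + (3 + 3)) = sqrt(0 + 6) = sqrt(6) ≈ 2.4495)
r = 1/125 (r = 1/(5**3) = 1/125 ≈ 0.0080000)
B = -23
C = 6 (C = (sqrt(6))**2 = 6)
(r + C)*B = (1/125 + 6)*(-23) = (751/125)*(-23) = -17273/125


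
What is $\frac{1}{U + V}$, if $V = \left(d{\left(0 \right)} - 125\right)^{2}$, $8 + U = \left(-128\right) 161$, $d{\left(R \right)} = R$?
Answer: $- \frac{1}{4991} \approx -0.00020036$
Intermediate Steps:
$U = -20616$ ($U = -8 - 20608 = -20616$)
$V = 15625$ ($V = \left(0 - 125\right)^{2} = \left(-125\right)^{2} = 15625$)
$\frac{1}{U + V} = \frac{1}{-20616 + 15625} = \frac{1}{-4991} = - \frac{1}{4991}$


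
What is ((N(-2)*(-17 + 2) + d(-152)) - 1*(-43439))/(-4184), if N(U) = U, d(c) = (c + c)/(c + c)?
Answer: -21735/2092 ≈ -10.390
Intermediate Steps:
d(c) = 1 (d(c) = (2*c)/((2*c)) = (2*c)*(1/(2*c)) = 1)
((N(-2)*(-17 + 2) + d(-152)) - 1*(-43439))/(-4184) = ((-2*(-17 + 2) + 1) - 1*(-43439))/(-4184) = ((-2*(-15) + 1) + 43439)*(-1/4184) = ((30 + 1) + 43439)*(-1/4184) = (31 + 43439)*(-1/4184) = 43470*(-1/4184) = -21735/2092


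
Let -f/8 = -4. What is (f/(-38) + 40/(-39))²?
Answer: 1915456/549081 ≈ 3.4885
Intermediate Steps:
f = 32 (f = -8*(-4) = 32)
(f/(-38) + 40/(-39))² = (32/(-38) + 40/(-39))² = (32*(-1/38) + 40*(-1/39))² = (-16/19 - 40/39)² = (-1384/741)² = 1915456/549081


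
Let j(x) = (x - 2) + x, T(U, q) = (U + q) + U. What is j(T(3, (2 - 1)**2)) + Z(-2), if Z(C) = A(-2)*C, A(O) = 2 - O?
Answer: 4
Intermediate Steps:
T(U, q) = q + 2*U
j(x) = -2 + 2*x (j(x) = (-2 + x) + x = -2 + 2*x)
Z(C) = 4*C (Z(C) = (2 - 1*(-2))*C = (2 + 2)*C = 4*C)
j(T(3, (2 - 1)**2)) + Z(-2) = (-2 + 2*((2 - 1)**2 + 2*3)) + 4*(-2) = (-2 + 2*(1**2 + 6)) - 8 = (-2 + 2*(1 + 6)) - 8 = (-2 + 2*7) - 8 = (-2 + 14) - 8 = 12 - 8 = 4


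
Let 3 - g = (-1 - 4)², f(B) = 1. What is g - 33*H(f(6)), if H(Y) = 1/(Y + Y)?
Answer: -77/2 ≈ -38.500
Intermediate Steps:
g = -22 (g = 3 - (-1 - 4)² = 3 - 1*(-5)² = 3 - 1*25 = 3 - 25 = -22)
H(Y) = 1/(2*Y)
g - 33*H(f(6)) = -22 - 33/(2*1) = -22 - 33/2 = -77/2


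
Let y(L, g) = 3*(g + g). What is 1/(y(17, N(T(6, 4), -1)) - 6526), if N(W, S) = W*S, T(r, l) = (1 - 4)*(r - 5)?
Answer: -1/6508 ≈ -0.00015366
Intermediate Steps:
T(r, l) = 15 - 3*r (T(r, l) = -3*(-5 + r) = 15 - 3*r)
N(W, S) = S*W
y(L, g) = 6*g (y(L, g) = 3*(2*g) = 6*g)
1/(y(17, N(T(6, 4), -1)) - 6526) = 1/(6*(-(15 - 3*6)) - 6526) = 1/(6*(-(15 - 18)) - 6526) = 1/(6*(-1*(-3)) - 6526) = 1/(6*3 - 6526) = 1/(18 - 6526) = 1/(-6508) = -1/6508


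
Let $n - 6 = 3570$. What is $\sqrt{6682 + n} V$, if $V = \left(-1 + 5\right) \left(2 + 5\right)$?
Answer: $28 \sqrt{10258} \approx 2835.9$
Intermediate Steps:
$n = 3576$ ($n = 6 + 3570 = 3576$)
$V = 28$ ($V = 4 \cdot 7 = 28$)
$\sqrt{6682 + n} V = \sqrt{6682 + 3576} \cdot 28 = \sqrt{10258} \cdot 28 = 28 \sqrt{10258}$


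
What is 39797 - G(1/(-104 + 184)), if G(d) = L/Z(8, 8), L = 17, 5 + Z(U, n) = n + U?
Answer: 437750/11 ≈ 39795.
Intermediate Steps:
Z(U, n) = -5 + U + n (Z(U, n) = -5 + (n + U) = -5 + (U + n) = -5 + U + n)
G(d) = 17/11 (G(d) = 17/(-5 + 8 + 8) = 17/11)
39797 - G(1/(-104 + 184)) = 39797 - 1*17/11 = 39797 - 17/11 = 437750/11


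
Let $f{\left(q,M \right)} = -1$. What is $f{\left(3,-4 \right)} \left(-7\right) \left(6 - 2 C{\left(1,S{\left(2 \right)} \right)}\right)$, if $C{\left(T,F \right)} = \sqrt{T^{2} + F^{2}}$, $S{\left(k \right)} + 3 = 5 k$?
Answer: $42 - 70 \sqrt{2} \approx -56.995$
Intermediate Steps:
$S{\left(k \right)} = -3 + 5 k$
$C{\left(T,F \right)} = \sqrt{F^{2} + T^{2}}$
$f{\left(3,-4 \right)} \left(-7\right) \left(6 - 2 C{\left(1,S{\left(2 \right)} \right)}\right) = \left(-1\right) \left(-7\right) \left(6 - 2 \sqrt{\left(-3 + 5 \cdot 2\right)^{2} + 1^{2}}\right) = 7 \left(6 - 2 \sqrt{\left(-3 + 10\right)^{2} + 1}\right) = 7 \left(6 - 2 \sqrt{7^{2} + 1}\right) = 7 \left(6 - 2 \sqrt{49 + 1}\right) = 7 \left(6 - 2 \sqrt{50}\right) = 7 \left(6 - 2 \cdot 5 \sqrt{2}\right) = 7 \left(6 - 10 \sqrt{2}\right) = 42 - 70 \sqrt{2}$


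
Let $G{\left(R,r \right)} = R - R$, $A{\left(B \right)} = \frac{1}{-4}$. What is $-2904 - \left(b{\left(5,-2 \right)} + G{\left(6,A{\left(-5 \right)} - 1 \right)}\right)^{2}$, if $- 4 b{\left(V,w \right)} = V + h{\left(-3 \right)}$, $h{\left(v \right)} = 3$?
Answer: $-2908$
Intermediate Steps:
$A{\left(B \right)} = - \frac{1}{4}$
$b{\left(V,w \right)} = - \frac{3}{4} - \frac{V}{4}$ ($b{\left(V,w \right)} = - \frac{V + 3}{4} = - \frac{3 + V}{4} = - \frac{3}{4} - \frac{V}{4}$)
$G{\left(R,r \right)} = 0$
$-2904 - \left(b{\left(5,-2 \right)} + G{\left(6,A{\left(-5 \right)} - 1 \right)}\right)^{2} = -2904 - \left(\left(- \frac{3}{4} - \frac{5}{4}\right) + 0\right)^{2} = -2904 - \left(-2 + 0\right)^{2} = -2904 - \left(-2\right)^{2} = -2904 - 4 = -2908$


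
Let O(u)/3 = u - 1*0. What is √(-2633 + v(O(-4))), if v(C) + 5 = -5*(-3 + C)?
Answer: I*√2563 ≈ 50.626*I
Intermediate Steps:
O(u) = 3*u (O(u) = 3*(u - 1*0) = 3*(u + 0) = 3*u)
v(C) = 10 - 5*C (v(C) = -5 - 5*(-3 + C) = -5 + (15 - 5*C) = 10 - 5*C)
√(-2633 + v(O(-4))) = √(-2633 + (10 - 15*(-4))) = √(-2633 + (10 - 5*(-12))) = √(-2633 + (10 + 60)) = √(-2633 + 70) = √(-2563) = I*√2563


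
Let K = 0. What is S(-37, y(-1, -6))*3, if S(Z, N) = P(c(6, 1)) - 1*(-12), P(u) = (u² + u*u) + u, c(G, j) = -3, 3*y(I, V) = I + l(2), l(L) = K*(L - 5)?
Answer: 81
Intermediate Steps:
l(L) = 0 (l(L) = 0*(L - 5) = 0*(-5 + L) = 0)
y(I, V) = I/3 (y(I, V) = (I + 0)/3 = I/3)
P(u) = u + 2*u² (P(u) = (u² + u²) + u = 2*u² + u = u + 2*u²)
S(Z, N) = 27 (S(Z, N) = -3*(1 + 2*(-3)) - 1*(-12) = -3*(1 - 6) + 12 = -3*(-5) + 12 = 15 + 12 = 27)
S(-37, y(-1, -6))*3 = 27*3 = 81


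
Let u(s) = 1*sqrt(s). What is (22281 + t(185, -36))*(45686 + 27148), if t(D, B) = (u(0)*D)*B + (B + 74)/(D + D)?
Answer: 300222039336/185 ≈ 1.6228e+9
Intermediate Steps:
u(s) = sqrt(s)
t(D, B) = (74 + B)/(2*D) (t(D, B) = (sqrt(0)*D)*B + (B + 74)/(D + D) = (0*D)*B + (74 + B)/((2*D)) = 0*B + (74 + B)*(1/(2*D)) = 0 + (74 + B)/(2*D) = (74 + B)/(2*D))
(22281 + t(185, -36))*(45686 + 27148) = (22281 + (1/2)*(74 - 36)/185)*(45686 + 27148) = (22281 + (1/2)*(1/185)*38)*72834 = (22281 + 19/185)*72834 = (4122004/185)*72834 = 300222039336/185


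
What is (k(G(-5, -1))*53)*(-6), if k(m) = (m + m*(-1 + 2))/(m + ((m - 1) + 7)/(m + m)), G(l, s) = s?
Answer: -1272/7 ≈ -181.71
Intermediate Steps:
k(m) = 2*m/(m + (6 + m)/(2*m)) (k(m) = (m + m*1)/(m + ((-1 + m) + 7)/((2*m))) = (m + m)/(m + (6 + m)*(1/(2*m))) = (2*m)/(m + (6 + m)/(2*m)) = 2*m/(m + (6 + m)/(2*m)))
(k(G(-5, -1))*53)*(-6) = ((4*(-1)²/(6 - 1 + 2*(-1)²))*53)*(-6) = ((4*1/(6 - 1 + 2*1))*53)*(-6) = ((4*1/(6 - 1 + 2))*53)*(-6) = ((4*1/7)*53)*(-6) = ((4*1*(⅐))*53)*(-6) = ((4/7)*53)*(-6) = (212/7)*(-6) = -1272/7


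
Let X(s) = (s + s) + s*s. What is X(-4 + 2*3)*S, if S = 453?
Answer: 3624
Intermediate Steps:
X(s) = s² + 2*s (X(s) = 2*s + s² = s² + 2*s)
X(-4 + 2*3)*S = ((-4 + 2*3)*(2 + (-4 + 2*3)))*453 = ((-4 + 6)*(2 + (-4 + 6)))*453 = (2*(2 + 2))*453 = (2*4)*453 = 8*453 = 3624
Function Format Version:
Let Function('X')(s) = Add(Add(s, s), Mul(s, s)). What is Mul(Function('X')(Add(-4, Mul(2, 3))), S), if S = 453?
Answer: 3624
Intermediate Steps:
Function('X')(s) = Add(Pow(s, 2), Mul(2, s)) (Function('X')(s) = Add(Mul(2, s), Pow(s, 2)) = Add(Pow(s, 2), Mul(2, s)))
Mul(Function('X')(Add(-4, Mul(2, 3))), S) = Mul(Mul(Add(-4, Mul(2, 3)), Add(2, Add(-4, Mul(2, 3)))), 453) = Mul(Mul(Add(-4, 6), Add(2, Add(-4, 6))), 453) = Mul(Mul(2, Add(2, 2)), 453) = Mul(Mul(2, 4), 453) = Mul(8, 453) = 3624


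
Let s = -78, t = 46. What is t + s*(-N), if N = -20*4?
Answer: -6194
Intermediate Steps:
N = -80
t + s*(-N) = 46 - (-78)*(-80) = 46 - 78*80 = 46 - 6240 = -6194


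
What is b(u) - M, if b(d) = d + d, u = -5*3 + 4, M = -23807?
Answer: 23785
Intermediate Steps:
u = -11 (u = -15 + 4 = -11)
b(d) = 2*d
b(u) - M = 2*(-11) - 1*(-23807) = -22 + 23807 = 23785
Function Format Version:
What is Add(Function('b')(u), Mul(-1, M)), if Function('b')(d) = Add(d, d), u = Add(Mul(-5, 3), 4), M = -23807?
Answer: 23785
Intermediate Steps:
u = -11 (u = Add(-15, 4) = -11)
Function('b')(d) = Mul(2, d)
Add(Function('b')(u), Mul(-1, M)) = Add(Mul(2, -11), Mul(-1, -23807)) = Add(-22, 23807) = 23785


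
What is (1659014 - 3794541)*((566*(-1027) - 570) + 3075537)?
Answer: -5325331646995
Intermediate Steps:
(1659014 - 3794541)*((566*(-1027) - 570) + 3075537) = -2135527*((-581282 - 570) + 3075537) = -2135527*(-581852 + 3075537) = -2135527*2493685 = -5325331646995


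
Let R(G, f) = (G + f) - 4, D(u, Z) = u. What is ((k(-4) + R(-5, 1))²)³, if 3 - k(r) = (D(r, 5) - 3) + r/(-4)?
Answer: 1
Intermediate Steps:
R(G, f) = -4 + G + f
k(r) = 6 - 3*r/4 (k(r) = 3 - ((r - 3) + r/(-4)) = 3 - ((-3 + r) + r*(-¼)) = 3 - ((-3 + r) - r/4) = 3 - (-3 + 3*r/4) = 3 + (3 - 3*r/4) = 6 - 3*r/4)
((k(-4) + R(-5, 1))²)³ = (((6 - ¾*(-4)) + (-4 - 5 + 1))²)³ = (((6 + 3) - 8)²)³ = ((9 - 8)²)³ = (1²)³ = 1³ = 1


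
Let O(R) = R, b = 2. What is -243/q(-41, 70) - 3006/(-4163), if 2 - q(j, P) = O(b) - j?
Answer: 1134855/170683 ≈ 6.6489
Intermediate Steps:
q(j, P) = j (q(j, P) = 2 - (2 - j) = 2 + (-2 + j) = j)
-243/q(-41, 70) - 3006/(-4163) = -243/(-41) - 3006/(-4163) = -243*(-1/41) - 3006*(-1/4163) = 243/41 + 3006/4163 = 1134855/170683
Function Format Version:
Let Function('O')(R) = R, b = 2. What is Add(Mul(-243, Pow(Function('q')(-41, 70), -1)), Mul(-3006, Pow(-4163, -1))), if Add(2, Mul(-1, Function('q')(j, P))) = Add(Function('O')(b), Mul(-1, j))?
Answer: Rational(1134855, 170683) ≈ 6.6489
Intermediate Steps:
Function('q')(j, P) = j (Function('q')(j, P) = Add(2, Mul(-1, Add(2, Mul(-1, j)))) = Add(2, Add(-2, j)) = j)
Add(Mul(-243, Pow(Function('q')(-41, 70), -1)), Mul(-3006, Pow(-4163, -1))) = Add(Mul(-243, Pow(-41, -1)), Mul(-3006, Pow(-4163, -1))) = Add(Mul(-243, Rational(-1, 41)), Mul(-3006, Rational(-1, 4163))) = Add(Rational(243, 41), Rational(3006, 4163)) = Rational(1134855, 170683)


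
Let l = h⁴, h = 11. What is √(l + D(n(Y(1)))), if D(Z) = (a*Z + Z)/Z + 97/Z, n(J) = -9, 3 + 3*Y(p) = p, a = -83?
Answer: √130934/3 ≈ 120.62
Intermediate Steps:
Y(p) = -1 + p/3
l = 14641 (l = 11⁴ = 14641)
D(Z) = -82 + 97/Z (D(Z) = (-83*Z + Z)/Z + 97/Z = (-82*Z)/Z + 97/Z = -82 + 97/Z)
√(l + D(n(Y(1)))) = √(14641 + (-82 + 97/(-9))) = √(14641 + (-82 + 97*(-⅑))) = √(14641 + (-82 - 97/9)) = √(14641 - 835/9) = √(130934/9) = √130934/3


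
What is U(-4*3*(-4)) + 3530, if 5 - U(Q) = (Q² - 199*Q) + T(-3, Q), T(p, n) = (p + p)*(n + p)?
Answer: 11053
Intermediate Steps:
T(p, n) = 2*p*(n + p) (T(p, n) = (2*p)*(n + p) = 2*p*(n + p))
U(Q) = -13 - Q² + 205*Q (U(Q) = 5 - ((Q² - 199*Q) + 2*(-3)*(Q - 3)) = 5 - ((Q² - 199*Q) + 2*(-3)*(-3 + Q)) = 5 - ((Q² - 199*Q) + (18 - 6*Q)) = 5 - (18 + Q² - 205*Q) = 5 + (-18 - Q² + 205*Q) = -13 - Q² + 205*Q)
U(-4*3*(-4)) + 3530 = (-13 - (-4*3*(-4))² + 205*(-4*3*(-4))) + 3530 = (-13 - (-12*(-4))² + 205*(-12*(-4))) + 3530 = (-13 - 1*48² + 205*48) + 3530 = (-13 - 1*2304 + 9840) + 3530 = (-13 - 2304 + 9840) + 3530 = 7523 + 3530 = 11053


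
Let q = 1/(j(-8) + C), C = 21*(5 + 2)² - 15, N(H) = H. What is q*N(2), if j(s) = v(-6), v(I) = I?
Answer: 1/504 ≈ 0.0019841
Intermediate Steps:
j(s) = -6
C = 1014 (C = 21*7² - 15 = 21*49 - 15 = 1029 - 15 = 1014)
q = 1/1008 (q = 1/(-6 + 1014) = 1/1008 ≈ 0.00099206)
q*N(2) = (1/1008)*2 = 1/504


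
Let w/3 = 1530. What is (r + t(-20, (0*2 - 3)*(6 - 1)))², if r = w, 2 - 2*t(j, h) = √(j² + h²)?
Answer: 83850649/4 ≈ 2.0963e+7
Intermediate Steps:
w = 4590 (w = 3*1530 = 4590)
t(j, h) = 1 - √(h² + j²)/2 (t(j, h) = 1 - √(j² + h²)/2 = 1 - √(h² + j²)/2)
r = 4590
(r + t(-20, (0*2 - 3)*(6 - 1)))² = (4590 + (1 - √(((0*2 - 3)*(6 - 1))² + (-20)²)/2))² = (4590 + (1 - √(((0 - 3)*5)² + 400)/2))² = (4590 + (1 - √((-3*5)² + 400)/2))² = (4590 + (1 - √((-15)² + 400)/2))² = (4590 + (1 - √(225 + 400)/2))² = (4590 + (1 - √625/2))² = (4590 + (1 - ½*25))² = (4590 + (1 - 25/2))² = (4590 - 23/2)² = (9157/2)² = 83850649/4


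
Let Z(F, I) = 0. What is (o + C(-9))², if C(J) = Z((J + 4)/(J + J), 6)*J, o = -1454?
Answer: 2114116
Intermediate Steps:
C(J) = 0 (C(J) = 0*J = 0)
(o + C(-9))² = (-1454 + 0)² = (-1454)² = 2114116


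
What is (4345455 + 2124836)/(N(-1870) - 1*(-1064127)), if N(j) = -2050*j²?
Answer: -281317/311633951 ≈ -0.00090272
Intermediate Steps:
(4345455 + 2124836)/(N(-1870) - 1*(-1064127)) = (4345455 + 2124836)/(-2050*(-1870)² - 1*(-1064127)) = 6470291/(-2050*3496900 + 1064127) = 6470291/(-7168645000 + 1064127) = 6470291/(-7167580873) = 6470291*(-1/7167580873) = -281317/311633951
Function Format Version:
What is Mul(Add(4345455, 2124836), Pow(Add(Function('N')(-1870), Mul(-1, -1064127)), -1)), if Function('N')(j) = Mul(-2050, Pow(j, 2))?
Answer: Rational(-281317, 311633951) ≈ -0.00090272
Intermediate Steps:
Mul(Add(4345455, 2124836), Pow(Add(Function('N')(-1870), Mul(-1, -1064127)), -1)) = Mul(Add(4345455, 2124836), Pow(Add(Mul(-2050, Pow(-1870, 2)), Mul(-1, -1064127)), -1)) = Mul(6470291, Pow(Add(Mul(-2050, 3496900), 1064127), -1)) = Mul(6470291, Pow(Add(-7168645000, 1064127), -1)) = Mul(6470291, Pow(-7167580873, -1)) = Mul(6470291, Rational(-1, 7167580873)) = Rational(-281317, 311633951)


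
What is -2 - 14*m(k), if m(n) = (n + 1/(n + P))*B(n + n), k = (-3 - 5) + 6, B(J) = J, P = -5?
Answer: -122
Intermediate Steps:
k = -2 (k = -8 + 6 = -2)
m(n) = 2*n*(n + 1/(-5 + n)) (m(n) = (n + 1/(n - 5))*(n + n) = (n + 1/(-5 + n))*(2*n) = 2*n*(n + 1/(-5 + n)))
-2 - 14*m(k) = -2 - 28*(-2)*(1 + (-2)² - 5*(-2))/(-5 - 2) = -2 - 28*(-2)*(1 + 4 + 10)/(-7) = -2 - 28*(-2)*(-1)*15/7 = -2 - 14*60/7 = -2 - 120 = -122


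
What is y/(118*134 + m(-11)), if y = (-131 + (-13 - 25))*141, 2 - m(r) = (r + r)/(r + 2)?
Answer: -214461/142304 ≈ -1.5071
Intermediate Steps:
m(r) = 2 - 2*r/(2 + r) (m(r) = 2 - (r + r)/(r + 2) = 2 - 2*r/(2 + r))
y = -23829 (y = (-131 - 38)*141 = -169*141 = -23829)
y/(118*134 + m(-11)) = -23829/(118*134 + 4/(2 - 11)) = -23829/(15812 + 4/(-9)) = -23829/(15812 + 4*(-⅑)) = -23829/(15812 - 4/9) = -23829/142304/9 = -23829*9/142304 = -214461/142304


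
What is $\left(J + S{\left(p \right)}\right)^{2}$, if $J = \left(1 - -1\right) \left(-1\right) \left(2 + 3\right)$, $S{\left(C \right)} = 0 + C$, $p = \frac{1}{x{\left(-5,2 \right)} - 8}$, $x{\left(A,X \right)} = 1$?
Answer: $\frac{5041}{49} \approx 102.88$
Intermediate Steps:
$p = - \frac{1}{7}$ ($p = \frac{1}{1 - 8} = \frac{1}{-7} = - \frac{1}{7} \approx -0.14286$)
$S{\left(C \right)} = C$
$J = -10$ ($J = \left(1 + 1\right) \left(-1\right) 5 = 2 \left(-1\right) 5 = \left(-2\right) 5 = -10$)
$\left(J + S{\left(p \right)}\right)^{2} = \left(-10 - \frac{1}{7}\right)^{2} = \left(- \frac{71}{7}\right)^{2} = \frac{5041}{49}$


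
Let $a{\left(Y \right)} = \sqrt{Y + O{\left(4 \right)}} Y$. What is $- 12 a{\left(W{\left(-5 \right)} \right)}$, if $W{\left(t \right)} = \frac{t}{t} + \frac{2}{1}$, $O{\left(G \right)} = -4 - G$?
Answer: $- 36 i \sqrt{5} \approx - 80.498 i$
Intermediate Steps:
$W{\left(t \right)} = 3$ ($W{\left(t \right)} = 1 + 2 \cdot 1 = 1 + 2 = 3$)
$a{\left(Y \right)} = Y \sqrt{-8 + Y}$ ($a{\left(Y \right)} = \sqrt{Y - 8} Y = \sqrt{-8 + Y} Y = Y \sqrt{-8 + Y}$)
$- 12 a{\left(W{\left(-5 \right)} \right)} = - 12 \cdot 3 \sqrt{-8 + 3} = - 12 \cdot 3 \sqrt{-5} = - 12 \cdot 3 i \sqrt{5} = - 36 i \sqrt{5}$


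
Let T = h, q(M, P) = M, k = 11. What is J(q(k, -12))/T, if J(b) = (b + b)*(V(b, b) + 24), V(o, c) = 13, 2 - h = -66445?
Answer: 814/66447 ≈ 0.012250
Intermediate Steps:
h = 66447 (h = 2 - 1*(-66445) = 2 + 66445 = 66447)
J(b) = 74*b (J(b) = (b + b)*(13 + 24) = (2*b)*37 = 74*b)
T = 66447
J(q(k, -12))/T = (74*11)/66447 = 814*(1/66447) = 814/66447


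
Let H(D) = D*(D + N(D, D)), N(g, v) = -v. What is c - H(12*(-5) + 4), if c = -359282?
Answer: -359282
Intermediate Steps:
H(D) = 0 (H(D) = D*(D - D) = D*0 = 0)
c - H(12*(-5) + 4) = -359282 - 1*0 = -359282 + 0 = -359282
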